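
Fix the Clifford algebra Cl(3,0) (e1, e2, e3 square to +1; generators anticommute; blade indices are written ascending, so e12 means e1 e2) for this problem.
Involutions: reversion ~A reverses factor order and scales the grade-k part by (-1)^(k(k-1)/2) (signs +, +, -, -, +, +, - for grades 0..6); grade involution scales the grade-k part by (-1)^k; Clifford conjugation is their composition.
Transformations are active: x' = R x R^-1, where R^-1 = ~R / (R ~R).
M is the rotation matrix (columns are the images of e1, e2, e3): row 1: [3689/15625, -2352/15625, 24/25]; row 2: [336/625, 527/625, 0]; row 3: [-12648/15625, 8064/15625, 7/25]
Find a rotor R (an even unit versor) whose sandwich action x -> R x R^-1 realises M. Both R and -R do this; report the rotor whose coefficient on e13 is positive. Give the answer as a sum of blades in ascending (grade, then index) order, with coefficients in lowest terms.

Method: write R = a + b12*e12 + b13*e13 + b23*e23 with a^2 + b12^2 + b13^2 + b23^2 = 1 (so R^-1 = ~R). Expanding the columns R e_j ~R gives tr M = 4a^2 - 1 and, from the antisymmetric part, M21 - M12 = -4a*b12, M13 - M31 = 4a*b13, M32 - M23 = -4a*b23.
Here tr M = 21239/15625, so a^2 = (1 + tr M)/4 = 9216/15625 and a = ±96/125. Taking a = 96/125: M21 - M12 = 10752/15625, M13 - M31 = 27648/15625, M32 - M23 = 8064/15625, giving b12 = -28/125, b13 = 72/125, b23 = -21/125, i.e. R = 96/125 - 28/125*e12 + 72/125*e13 - 21/125*e23.
Its e13 coefficient is already positive.
Answer: 96/125 - 28/125*e12 + 72/125*e13 - 21/125*e23. Note: both R and -R realise this M (trace 21239/15625); the covering map identifies them, and the e13-coefficient sign is the tie-breaker.


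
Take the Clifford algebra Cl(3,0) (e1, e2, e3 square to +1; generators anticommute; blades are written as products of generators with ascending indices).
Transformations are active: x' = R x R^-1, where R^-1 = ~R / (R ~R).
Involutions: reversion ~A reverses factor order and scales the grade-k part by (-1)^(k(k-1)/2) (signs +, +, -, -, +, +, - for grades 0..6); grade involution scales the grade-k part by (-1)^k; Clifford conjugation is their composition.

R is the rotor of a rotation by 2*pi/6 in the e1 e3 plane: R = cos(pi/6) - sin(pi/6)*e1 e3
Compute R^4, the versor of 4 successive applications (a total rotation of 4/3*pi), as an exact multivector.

Half-angle bookkeeping: 4 applications in e1 e3 add up to rotor phase 4*pi/6 = 2*pi/3, so R^4 = cos(2*pi/3) - sin(2*pi/3)*e1 e3.
cos(2*pi/3) = -1/2 and sin(2*pi/3) = sqrt(3)/2, so R^4 = -1/2 - sqrt(3)/2*e1 e3. The net rotation is 4/3*pi; the rotor keeps the half-angle phase exactly.
Answer: -1/2 - sqrt(3)/2*e1 e3


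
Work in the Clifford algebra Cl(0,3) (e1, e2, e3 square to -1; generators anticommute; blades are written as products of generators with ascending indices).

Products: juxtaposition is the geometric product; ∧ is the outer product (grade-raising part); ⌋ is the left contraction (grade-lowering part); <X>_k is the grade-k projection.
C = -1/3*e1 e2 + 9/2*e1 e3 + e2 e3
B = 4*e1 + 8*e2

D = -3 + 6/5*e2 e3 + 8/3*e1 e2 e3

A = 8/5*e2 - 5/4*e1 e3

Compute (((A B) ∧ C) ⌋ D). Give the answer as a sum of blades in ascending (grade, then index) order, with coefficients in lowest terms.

step 1: -64/5 - 5*e3 - 32/5*e1 e2 + 10*e1 e2 e3
step 2: 64/15*e1 e2 - 288/5*e1 e3 - 64/5*e2 e3 + 5/3*e1 e2 e3
step 3: 4456/225 + 512/15*e1 - 768/5*e2 - 512/45*e3
Answer: 4456/225 + 512/15*e1 - 768/5*e2 - 512/45*e3


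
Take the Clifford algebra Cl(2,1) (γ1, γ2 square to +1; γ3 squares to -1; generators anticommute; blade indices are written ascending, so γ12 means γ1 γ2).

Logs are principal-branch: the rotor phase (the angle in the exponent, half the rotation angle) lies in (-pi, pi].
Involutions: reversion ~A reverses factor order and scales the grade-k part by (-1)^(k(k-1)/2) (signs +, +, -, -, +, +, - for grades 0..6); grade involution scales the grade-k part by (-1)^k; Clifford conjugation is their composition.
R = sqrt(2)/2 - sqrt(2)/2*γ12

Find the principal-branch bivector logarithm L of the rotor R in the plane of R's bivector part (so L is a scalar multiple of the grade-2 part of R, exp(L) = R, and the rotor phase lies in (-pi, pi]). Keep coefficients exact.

The scalar part of R is sqrt(2)/2, and that scalar determines the rotor phase on the principal branch; recovering the unit plane as bivector-part over sine of the phase gives L = phase * plane.
Concretely: cos(phase) = sqrt(2)/2 gives phase = ±pi/4, and since phase/sin(phase) is even the sign is immaterial: L = (phase/sin(phase)) * <R>_2 = (sqrt(2)*pi/4) * <R>_2.
Answer: -pi/4*γ12


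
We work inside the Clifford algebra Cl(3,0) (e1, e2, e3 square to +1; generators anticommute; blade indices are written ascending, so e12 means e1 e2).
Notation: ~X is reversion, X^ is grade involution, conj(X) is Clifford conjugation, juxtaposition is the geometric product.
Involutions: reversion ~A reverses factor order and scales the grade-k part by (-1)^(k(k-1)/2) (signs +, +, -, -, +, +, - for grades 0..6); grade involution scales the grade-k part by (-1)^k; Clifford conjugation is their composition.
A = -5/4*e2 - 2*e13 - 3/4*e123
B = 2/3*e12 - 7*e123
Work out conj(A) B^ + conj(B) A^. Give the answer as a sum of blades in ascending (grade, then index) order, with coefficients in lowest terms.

first term: 21/4 - 5/6*e1 + 14*e2 + 1/2*e3 - 35/4*e13 + 4/3*e23
second term: 21/4 - 5/6*e1 + 14*e2 + 1/2*e3 + 35/4*e13 - 4/3*e23
Answer: 21/2 - 5/3*e1 + 28*e2 + e3


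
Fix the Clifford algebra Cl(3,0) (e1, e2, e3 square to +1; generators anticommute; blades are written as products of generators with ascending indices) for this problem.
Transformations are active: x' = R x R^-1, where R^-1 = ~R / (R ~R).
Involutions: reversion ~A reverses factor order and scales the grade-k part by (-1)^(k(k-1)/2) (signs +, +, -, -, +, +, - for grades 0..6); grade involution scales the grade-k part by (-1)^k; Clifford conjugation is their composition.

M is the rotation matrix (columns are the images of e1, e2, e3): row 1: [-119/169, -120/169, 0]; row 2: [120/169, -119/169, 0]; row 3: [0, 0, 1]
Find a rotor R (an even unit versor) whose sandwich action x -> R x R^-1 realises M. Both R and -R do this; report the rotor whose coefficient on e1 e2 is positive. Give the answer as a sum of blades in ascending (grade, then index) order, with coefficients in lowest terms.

Method: write R = a + b12*e1 e2 + b13*e1 e3 + b23*e2 e3 with a^2 + b12^2 + b13^2 + b23^2 = 1 (so R^-1 = ~R). Expanding the columns R e_j ~R gives tr M = 4a^2 - 1 and, from the antisymmetric part, M21 - M12 = -4a*b12, M13 - M31 = 4a*b13, M32 - M23 = -4a*b23.
Here tr M = -69/169, so a^2 = (1 + tr M)/4 = 25/169 and a = ±5/13. Taking a = 5/13: M21 - M12 = 240/169, M13 - M31 = 0, M32 - M23 = 0, giving b12 = -12/13, b13 = 0, b23 = 0, i.e. R = 5/13 - 12/13*e1 e2.
Its e1 e2 coefficient is negative, so report the other preimage -R.
Answer: -5/13 + 12/13*e1 e2. Recall the cover is two-to-one: with M of trace -69/169, both preimages act alike, and the stated e1 e2 sign chooses the sheet.


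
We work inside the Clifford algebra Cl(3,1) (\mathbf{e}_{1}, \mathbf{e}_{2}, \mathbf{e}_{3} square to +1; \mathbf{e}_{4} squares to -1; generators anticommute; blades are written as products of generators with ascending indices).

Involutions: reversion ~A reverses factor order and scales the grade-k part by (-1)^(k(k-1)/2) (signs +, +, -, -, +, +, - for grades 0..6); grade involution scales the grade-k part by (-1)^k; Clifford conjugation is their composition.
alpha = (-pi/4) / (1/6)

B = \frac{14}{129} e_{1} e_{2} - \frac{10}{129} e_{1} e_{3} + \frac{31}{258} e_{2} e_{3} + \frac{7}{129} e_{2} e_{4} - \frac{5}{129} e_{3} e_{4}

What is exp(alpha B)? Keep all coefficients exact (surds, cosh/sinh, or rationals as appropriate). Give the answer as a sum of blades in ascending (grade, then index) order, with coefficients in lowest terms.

B^2 term by term: the squares give (\frac{14}{129})^2*(e_{1} e_{2})^2 + (-\frac{10}{129})^2*(e_{1} e_{3})^2 + (\frac{31}{258})^2*(e_{2} e_{3})^2 + (\frac{7}{129})^2*(e_{2} e_{4})^2 + (-\frac{5}{129})^2*(e_{3} e_{4})^2 = \frac{196}{16641}*(-1) + \frac{100}{16641}*(-1) + \frac{961}{66564}*(-1) + \frac{49}{16641}*(+1) + \frac{25}{16641}*(+1) = -\frac{1}{36} (each basis 2-blade squares to minus the product of its generators' squares); cross terms between blades sharing an index anticommute and cancel; the commuting (index-disjoint) pairs give grade-4 terms 2*c*c'*(blade product), which cancel blade by blade — e_{1} e_{2} e_{3} e_{4}: -\frac{140}{16641} + \frac{140}{16641} = 0 — confirming B is simple. So B^2 = -\frac{1}{36}.
B^2 = -\frac{1}{36} — B^2 < 0, so the exponential closes trigonometrically: l = \frac{1}{6}, alpha*l = - \frac{\pi}{4}, so exp(alpha B) = cos(- \frac{\pi}{4}) + (sin(- \frac{\pi}{4})/(\frac{1}{6}))*B = \frac{\sqrt{2}}{2} + (- 3 \sqrt{2})*B.
Answer: \frac{\sqrt{2}}{2} - \frac{14 \sqrt{2}}{43} e_{1} e_{2} + \frac{10 \sqrt{2}}{43} e_{1} e_{3} - \frac{31 \sqrt{2}}{86} e_{2} e_{3} - \frac{7 \sqrt{2}}{43} e_{2} e_{4} + \frac{5 \sqrt{2}}{43} e_{3} e_{4}


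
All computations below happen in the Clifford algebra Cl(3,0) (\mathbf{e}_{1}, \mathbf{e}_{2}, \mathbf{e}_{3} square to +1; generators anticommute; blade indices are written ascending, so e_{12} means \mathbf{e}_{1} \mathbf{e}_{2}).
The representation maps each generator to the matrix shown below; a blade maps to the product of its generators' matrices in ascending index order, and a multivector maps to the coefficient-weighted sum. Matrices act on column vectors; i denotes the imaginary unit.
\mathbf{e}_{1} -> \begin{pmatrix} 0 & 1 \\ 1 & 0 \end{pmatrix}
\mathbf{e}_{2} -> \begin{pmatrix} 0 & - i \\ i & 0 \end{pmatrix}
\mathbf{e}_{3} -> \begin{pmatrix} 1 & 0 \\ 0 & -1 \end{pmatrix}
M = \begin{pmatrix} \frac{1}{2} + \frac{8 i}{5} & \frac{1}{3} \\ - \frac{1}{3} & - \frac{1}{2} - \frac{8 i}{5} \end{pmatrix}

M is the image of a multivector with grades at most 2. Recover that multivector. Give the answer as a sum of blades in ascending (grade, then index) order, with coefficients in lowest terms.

Method: 1, rho(e_{1}), rho(e_{2}), rho(e_{3}) form a trace-orthogonal basis of the 2x2 complex matrices (tr(X Y) = 2 if X = Y, else 0), so M = m0*1 + m1*rho(e_{1}) + m2*rho(e_{2}) + m3*rho(e_{3}) with m0 = tr(M)/2 = 0, m1 = tr(M rho(e_{1}))/2 = 0, m2 = tr(M rho(e_{2}))/2 = \frac{i}{3}, m3 = tr(M rho(e_{3}))/2 = \frac{1}{2} + \frac{8 i}{5}.
Multiplying table entries, the bivector images are rho(e_{12}) = i*rho(e_{3}), rho(e_{13}) = -i*rho(e_{2}), rho(e_{23}) = i*rho(e_{1}); with real blade coefficients the real parts of m0..m3 are the coefficients of 1, e_{1}, e_{2}, e_{3} and the imaginary parts give the bivectors (e_{23}: Im m1, e_{13}: -Im m2, e_{12}: Im m3).
Answer: \frac{1}{2} e_{3} + \frac{8}{5} e_{12} - \frac{1}{3} e_{13}


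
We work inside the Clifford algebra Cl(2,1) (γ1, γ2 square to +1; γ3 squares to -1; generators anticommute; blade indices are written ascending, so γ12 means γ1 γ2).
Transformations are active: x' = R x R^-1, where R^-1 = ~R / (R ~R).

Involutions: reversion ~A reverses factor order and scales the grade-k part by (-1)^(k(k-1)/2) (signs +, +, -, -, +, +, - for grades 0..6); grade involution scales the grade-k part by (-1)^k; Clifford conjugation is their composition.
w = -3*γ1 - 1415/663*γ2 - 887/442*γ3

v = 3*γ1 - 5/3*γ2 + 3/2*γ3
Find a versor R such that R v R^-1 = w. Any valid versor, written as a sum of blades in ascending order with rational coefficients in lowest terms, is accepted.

Take R = v + w = -840/221*γ2 - 112/221*γ3. Because q(v) = q(w) = 343/36, conjugation by R sends v exactly to w.
Answer: -840/221*γ2 - 112/221*γ3


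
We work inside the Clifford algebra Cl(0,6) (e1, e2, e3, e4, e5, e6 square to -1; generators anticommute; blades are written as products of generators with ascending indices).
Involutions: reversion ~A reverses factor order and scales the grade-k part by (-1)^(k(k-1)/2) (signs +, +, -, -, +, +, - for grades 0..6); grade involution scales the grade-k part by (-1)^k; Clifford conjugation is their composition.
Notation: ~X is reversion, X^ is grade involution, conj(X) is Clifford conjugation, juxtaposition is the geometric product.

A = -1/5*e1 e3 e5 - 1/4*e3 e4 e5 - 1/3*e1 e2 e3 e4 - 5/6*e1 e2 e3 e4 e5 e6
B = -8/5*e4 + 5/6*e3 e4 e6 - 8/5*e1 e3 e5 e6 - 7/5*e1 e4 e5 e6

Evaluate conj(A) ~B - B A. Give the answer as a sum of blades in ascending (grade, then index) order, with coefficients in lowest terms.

first term: 8/25*e6 - 7/6*e2 e3 + 4/3*e2 e4 + 2/5*e3 e5 - 5/24*e5 e6 - 8/15*e1 e2 e3 - 25/36*e1 e2 e5 - 5/18*e1 e2 e6 + 7/20*e1 e3 e6 - 2/5*e1 e4 e6 - 7/25*e3 e4 e6 - 8/25*e1 e3 e4 e5 - 1/6*e1 e4 e5 e6 - 7/15*e2 e3 e5 e6 + 8/15*e2 e4 e5 e6 + 4/3*e1 e2 e3 e5 e6
second term: -8/25*e6 + 7/6*e2 e3 - 4/3*e2 e4 + 2/5*e3 e5 - 5/24*e5 e6 + 8/15*e1 e2 e3 + 25/36*e1 e2 e5 + 5/18*e1 e2 e6 + 7/20*e1 e3 e6 - 2/5*e1 e4 e6 - 7/25*e3 e4 e6 + 8/25*e1 e3 e4 e5 + 1/6*e1 e4 e5 e6 - 7/15*e2 e3 e5 e6 + 8/15*e2 e4 e5 e6 + 4/3*e1 e2 e3 e5 e6
Answer: 16/25*e6 - 7/3*e2 e3 + 8/3*e2 e4 - 16/15*e1 e2 e3 - 25/18*e1 e2 e5 - 5/9*e1 e2 e6 - 16/25*e1 e3 e4 e5 - 1/3*e1 e4 e5 e6


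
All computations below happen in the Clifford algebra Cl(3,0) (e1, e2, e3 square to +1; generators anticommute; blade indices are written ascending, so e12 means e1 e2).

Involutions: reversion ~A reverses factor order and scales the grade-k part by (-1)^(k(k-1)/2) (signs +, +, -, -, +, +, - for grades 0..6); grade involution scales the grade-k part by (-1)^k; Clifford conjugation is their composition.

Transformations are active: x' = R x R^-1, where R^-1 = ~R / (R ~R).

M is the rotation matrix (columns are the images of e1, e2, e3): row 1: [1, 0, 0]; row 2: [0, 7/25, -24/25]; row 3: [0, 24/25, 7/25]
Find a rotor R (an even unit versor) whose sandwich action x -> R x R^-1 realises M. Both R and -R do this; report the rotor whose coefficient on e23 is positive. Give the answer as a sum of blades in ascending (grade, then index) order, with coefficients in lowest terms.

Method: write R = a + b12*e12 + b13*e13 + b23*e23 with a^2 + b12^2 + b13^2 + b23^2 = 1 (so R^-1 = ~R). Expanding the columns R e_j ~R gives tr M = 4a^2 - 1 and, from the antisymmetric part, M21 - M12 = -4a*b12, M13 - M31 = 4a*b13, M32 - M23 = -4a*b23.
Here tr M = 39/25, so a^2 = (1 + tr M)/4 = 16/25 and a = ±4/5. Taking a = 4/5: M21 - M12 = 0, M13 - M31 = 0, M32 - M23 = 48/25, giving b12 = 0, b13 = 0, b23 = -3/5, i.e. R = 4/5 - 3/5*e23.
Its e23 coefficient is negative, so report the other preimage -R.
Answer: -4/5 + 3/5*e23. Key observation: the double cover Spin(3) -> SO(3) sends R and -R to the same matrix (trace 39/25 here), so the stated sign of the e23 coefficient is what selects one sheet.


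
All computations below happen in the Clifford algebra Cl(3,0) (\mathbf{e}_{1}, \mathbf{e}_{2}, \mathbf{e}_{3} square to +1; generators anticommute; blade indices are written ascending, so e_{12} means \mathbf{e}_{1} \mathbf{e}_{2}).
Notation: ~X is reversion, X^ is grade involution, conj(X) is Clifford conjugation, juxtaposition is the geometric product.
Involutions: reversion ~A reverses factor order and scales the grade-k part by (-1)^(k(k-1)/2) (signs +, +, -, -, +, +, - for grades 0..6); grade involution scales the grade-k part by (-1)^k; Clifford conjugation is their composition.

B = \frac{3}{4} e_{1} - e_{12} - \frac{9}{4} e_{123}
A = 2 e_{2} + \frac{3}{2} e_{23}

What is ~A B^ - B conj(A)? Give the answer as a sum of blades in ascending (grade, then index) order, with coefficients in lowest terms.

first term: \frac{43}{8} e_{1} + \frac{3}{2} e_{12} - 6 e_{13} + \frac{9}{8} e_{123}
second term: -\frac{11}{8} e_{1} - \frac{3}{2} e_{12} - 3 e_{13} - \frac{9}{8} e_{123}
Answer: \frac{27}{4} e_{1} + 3 e_{12} - 3 e_{13} + \frac{9}{4} e_{123}


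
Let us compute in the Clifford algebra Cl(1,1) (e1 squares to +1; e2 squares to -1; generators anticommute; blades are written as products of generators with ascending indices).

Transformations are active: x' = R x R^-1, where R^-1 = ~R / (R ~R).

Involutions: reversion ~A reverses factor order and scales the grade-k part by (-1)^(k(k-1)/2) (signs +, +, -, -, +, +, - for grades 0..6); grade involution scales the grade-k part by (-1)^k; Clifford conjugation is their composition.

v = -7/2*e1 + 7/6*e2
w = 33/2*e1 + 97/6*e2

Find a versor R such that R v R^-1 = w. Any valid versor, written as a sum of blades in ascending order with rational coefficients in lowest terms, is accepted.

Sketch: the shared square 98/9 makes R = v + w = 13*e1 + 52/3*e2 the natural versor; its sandwich fixes that direction, negates (v - w)/2, and sends v to w.
Answer: 13*e1 + 52/3*e2


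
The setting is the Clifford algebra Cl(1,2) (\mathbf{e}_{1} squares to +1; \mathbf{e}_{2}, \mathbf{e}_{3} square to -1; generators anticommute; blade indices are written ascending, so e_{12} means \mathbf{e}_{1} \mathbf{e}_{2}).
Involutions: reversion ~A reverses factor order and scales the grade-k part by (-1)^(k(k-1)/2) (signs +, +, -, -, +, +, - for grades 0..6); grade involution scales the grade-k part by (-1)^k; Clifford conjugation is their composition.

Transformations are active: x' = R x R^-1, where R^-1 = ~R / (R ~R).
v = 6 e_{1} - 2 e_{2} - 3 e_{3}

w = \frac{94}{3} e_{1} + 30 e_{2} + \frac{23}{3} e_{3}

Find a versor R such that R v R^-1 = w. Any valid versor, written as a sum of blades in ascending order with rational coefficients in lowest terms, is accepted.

Key observation: q(v) = q(w) = 23 (sandwiches preserve the norm), so R = v + w = \frac{112}{3} e_{1} + 28 e_{2} + \frac{14}{3} e_{3} works whenever it is invertible — the component of v along it is kept and (v - w)/2 reverses, sending v to w.
Answer: \frac{112}{3} e_{1} + 28 e_{2} + \frac{14}{3} e_{3}


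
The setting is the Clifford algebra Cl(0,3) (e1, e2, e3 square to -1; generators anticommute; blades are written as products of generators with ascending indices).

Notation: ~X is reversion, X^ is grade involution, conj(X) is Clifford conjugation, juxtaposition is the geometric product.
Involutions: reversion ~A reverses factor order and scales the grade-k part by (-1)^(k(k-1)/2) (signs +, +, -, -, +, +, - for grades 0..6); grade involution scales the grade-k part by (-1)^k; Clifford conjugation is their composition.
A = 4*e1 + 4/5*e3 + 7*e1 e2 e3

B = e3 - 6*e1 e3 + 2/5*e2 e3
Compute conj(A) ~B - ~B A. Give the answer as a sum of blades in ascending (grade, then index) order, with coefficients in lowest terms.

first term: 4/5 - 2*e1 + 1058/25*e2 + 24*e3 - 7*e1 e2 - 4*e1 e3 + 8/5*e1 e2 e3
second term: -4/5 - 2*e1 + 1058/25*e2 + 24*e3 - 7*e1 e2 - 4*e1 e3 - 8/5*e1 e2 e3
Answer: 8/5 + 16/5*e1 e2 e3


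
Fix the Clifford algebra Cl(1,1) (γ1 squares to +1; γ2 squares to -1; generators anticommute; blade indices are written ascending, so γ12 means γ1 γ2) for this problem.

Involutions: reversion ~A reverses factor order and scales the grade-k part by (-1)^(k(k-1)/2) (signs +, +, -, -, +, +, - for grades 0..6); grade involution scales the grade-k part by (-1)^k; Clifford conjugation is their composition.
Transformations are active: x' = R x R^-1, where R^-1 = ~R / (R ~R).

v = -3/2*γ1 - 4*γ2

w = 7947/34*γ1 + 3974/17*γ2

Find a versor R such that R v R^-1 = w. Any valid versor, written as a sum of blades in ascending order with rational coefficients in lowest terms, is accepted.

R = v + w = 3948/17*γ1 + 3906/17*γ2 works: the equal norms (-55/4) guarantee its sandwich swaps v into w.
Answer: 3948/17*γ1 + 3906/17*γ2


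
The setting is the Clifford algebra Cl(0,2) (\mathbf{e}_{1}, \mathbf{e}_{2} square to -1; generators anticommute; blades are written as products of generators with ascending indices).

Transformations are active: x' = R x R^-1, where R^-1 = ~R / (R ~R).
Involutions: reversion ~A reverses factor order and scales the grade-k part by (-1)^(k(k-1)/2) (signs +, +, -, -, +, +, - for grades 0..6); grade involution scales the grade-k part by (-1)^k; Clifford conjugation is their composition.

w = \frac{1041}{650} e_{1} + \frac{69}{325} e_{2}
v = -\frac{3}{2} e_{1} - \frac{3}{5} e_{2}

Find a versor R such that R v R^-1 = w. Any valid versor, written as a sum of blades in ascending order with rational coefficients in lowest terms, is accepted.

Key observation: q(v) = q(w) = -\frac{261}{100} (sandwiches preserve the norm), so R = v + w = \frac{33}{325} e_{1} - \frac{126}{325} e_{2} works whenever it is invertible — the component of v along it is kept and (v - w)/2 reverses, sending v to w.
Answer: \frac{33}{325} e_{1} - \frac{126}{325} e_{2}


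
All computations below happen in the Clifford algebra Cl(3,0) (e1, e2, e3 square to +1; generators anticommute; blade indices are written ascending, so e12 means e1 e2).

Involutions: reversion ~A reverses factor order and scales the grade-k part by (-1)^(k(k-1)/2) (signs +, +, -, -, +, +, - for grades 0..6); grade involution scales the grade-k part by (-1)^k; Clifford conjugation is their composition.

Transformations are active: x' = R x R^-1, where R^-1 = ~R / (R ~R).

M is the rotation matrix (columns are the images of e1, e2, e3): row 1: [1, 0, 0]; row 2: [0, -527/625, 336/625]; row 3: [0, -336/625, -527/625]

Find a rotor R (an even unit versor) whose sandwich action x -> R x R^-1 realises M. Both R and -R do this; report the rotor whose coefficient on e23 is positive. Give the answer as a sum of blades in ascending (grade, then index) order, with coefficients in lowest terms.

Method: write R = a + b12*e12 + b13*e13 + b23*e23 with a^2 + b12^2 + b13^2 + b23^2 = 1 (so R^-1 = ~R). Expanding the columns R e_j ~R gives tr M = 4a^2 - 1 and, from the antisymmetric part, M21 - M12 = -4a*b12, M13 - M31 = 4a*b13, M32 - M23 = -4a*b23.
Here tr M = -429/625, so a^2 = (1 + tr M)/4 = 49/625 and a = ±7/25. Taking a = 7/25: M21 - M12 = 0, M13 - M31 = 0, M32 - M23 = -672/625, giving b12 = 0, b13 = 0, b23 = 24/25, i.e. R = 7/25 + 24/25*e23.
Its e23 coefficient is already positive.
Answer: 7/25 + 24/25*e23. Note: both R and -R realise this M (trace -429/625); the covering map identifies them, and the e23-coefficient sign is the tie-breaker.


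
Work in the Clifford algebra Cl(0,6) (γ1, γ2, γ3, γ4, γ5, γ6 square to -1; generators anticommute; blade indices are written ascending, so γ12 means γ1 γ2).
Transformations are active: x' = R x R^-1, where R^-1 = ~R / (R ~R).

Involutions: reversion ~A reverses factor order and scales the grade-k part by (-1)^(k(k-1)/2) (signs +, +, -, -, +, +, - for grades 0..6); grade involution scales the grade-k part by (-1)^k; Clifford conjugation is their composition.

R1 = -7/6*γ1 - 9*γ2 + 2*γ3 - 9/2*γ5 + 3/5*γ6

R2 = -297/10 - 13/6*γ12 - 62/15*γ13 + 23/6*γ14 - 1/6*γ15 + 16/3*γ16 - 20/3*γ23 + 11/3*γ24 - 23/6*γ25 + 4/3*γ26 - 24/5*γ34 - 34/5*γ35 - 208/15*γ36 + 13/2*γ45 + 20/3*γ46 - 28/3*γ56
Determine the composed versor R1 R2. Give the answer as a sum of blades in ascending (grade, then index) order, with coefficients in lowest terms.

Distribute over the terms of R1 (each basis-blade product reordered to ascending indices, repeated generators contracted through their squares):
(-7/6*γ1) R2 = 693/20*γ1 - 91/36*γ2 - 217/45*γ3 + 161/36*γ4 - 7/36*γ5 + 56/9*γ6 + 70/9*γ123 - 77/18*γ124 + 161/36*γ125 - 14/9*γ126 + 28/5*γ134 + 119/15*γ135 + 728/45*γ136 - 91/12*γ145 - 70/9*γ146 + 98/9*γ156
(-9*γ2) R2 = 39/2*γ1 + 2673/10*γ2 - 60*γ3 + 33*γ4 - 69/2*γ5 + 12*γ6 - 186/5*γ123 + 69/2*γ124 - 3/2*γ125 + 48*γ126 + 216/5*γ234 + 306/5*γ235 + 624/5*γ236 - 117/2*γ245 - 60*γ246 + 84*γ256
(2*γ3) R2 = -124/15*γ1 - 40/3*γ2 - 297/5*γ3 + 48/5*γ4 + 68/5*γ5 + 416/15*γ6 - 13/3*γ123 - 23/3*γ134 + 1/3*γ135 - 32/3*γ136 - 22/3*γ234 + 23/3*γ235 - 8/3*γ236 + 13*γ345 + 40/3*γ346 - 56/3*γ356
(-9/2*γ5) R2 = 3/4*γ1 + 69/4*γ2 + 153/5*γ3 - 117/4*γ4 + 2673/20*γ5 - 42*γ6 + 39/4*γ125 + 93/5*γ135 - 69/4*γ145 + 24*γ156 + 30*γ235 - 33/2*γ245 + 6*γ256 + 108/5*γ345 - 312/5*γ356 + 30*γ456
(3/5*γ6) R2 = 16/5*γ1 + 4/5*γ2 - 208/25*γ3 + 4*γ4 - 28/5*γ5 - 891/50*γ6 - 13/10*γ126 - 62/25*γ136 + 23/10*γ146 - 1/10*γ156 - 4*γ236 + 11/5*γ246 - 23/10*γ256 - 72/25*γ346 - 102/25*γ356 + 39/10*γ456
Summing the partial products and collecting blades:
Answer: 299/6*γ1 + 12127/45*γ2 - 22937/225*γ3 + 982/45*γ4 + 4813/45*γ5 - 6239/450*γ6 - 1519/45*γ123 + 272/9*γ124 + 229/18*γ125 + 4063/90*γ126 - 31/15*γ134 + 403/15*γ135 + 682/225*γ136 - 149/6*γ145 - 493/90*γ146 + 3131/90*γ156 + 538/15*γ234 + 1483/15*γ235 + 1772/15*γ236 - 75*γ245 - 289/5*γ246 + 877/10*γ256 + 173/5*γ345 + 784/75*γ346 - 6386/75*γ356 + 339/10*γ456


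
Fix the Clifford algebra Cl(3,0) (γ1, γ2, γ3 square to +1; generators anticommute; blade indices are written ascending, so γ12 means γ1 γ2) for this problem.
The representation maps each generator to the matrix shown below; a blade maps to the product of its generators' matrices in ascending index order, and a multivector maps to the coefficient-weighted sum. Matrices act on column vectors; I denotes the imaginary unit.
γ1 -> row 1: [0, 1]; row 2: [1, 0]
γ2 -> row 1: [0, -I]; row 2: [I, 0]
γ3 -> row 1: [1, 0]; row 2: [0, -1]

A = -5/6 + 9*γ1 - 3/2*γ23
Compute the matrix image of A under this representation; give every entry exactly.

Bivector images (products of the table entries): rho(γ23) = rho(γ2)rho(γ3) = row 1: [0, I]; row 2: [I, 0].
M = (-5/6)*1 + (9)*rho(γ1) + (-3/2)*rho(γ23), summed entrywise (1 is the identity matrix):
Answer: row 1: [-5/6, 9 - 3*I/2]; row 2: [9 - 3*I/2, -5/6]


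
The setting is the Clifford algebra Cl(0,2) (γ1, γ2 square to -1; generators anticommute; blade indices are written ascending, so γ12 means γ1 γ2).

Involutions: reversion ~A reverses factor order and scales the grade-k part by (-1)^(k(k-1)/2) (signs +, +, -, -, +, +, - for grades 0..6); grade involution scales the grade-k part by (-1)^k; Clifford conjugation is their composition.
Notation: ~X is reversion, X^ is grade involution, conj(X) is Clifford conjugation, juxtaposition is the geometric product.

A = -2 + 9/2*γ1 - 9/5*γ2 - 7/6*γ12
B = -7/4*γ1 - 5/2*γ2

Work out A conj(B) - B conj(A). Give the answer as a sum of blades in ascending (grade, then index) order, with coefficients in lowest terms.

first term: -27/8 - 7/12*γ1 - 169/24*γ2 + 72/5*γ12
second term: -27/8 + 7/12*γ1 + 169/24*γ2 - 72/5*γ12
Answer: -7/6*γ1 - 169/12*γ2 + 144/5*γ12


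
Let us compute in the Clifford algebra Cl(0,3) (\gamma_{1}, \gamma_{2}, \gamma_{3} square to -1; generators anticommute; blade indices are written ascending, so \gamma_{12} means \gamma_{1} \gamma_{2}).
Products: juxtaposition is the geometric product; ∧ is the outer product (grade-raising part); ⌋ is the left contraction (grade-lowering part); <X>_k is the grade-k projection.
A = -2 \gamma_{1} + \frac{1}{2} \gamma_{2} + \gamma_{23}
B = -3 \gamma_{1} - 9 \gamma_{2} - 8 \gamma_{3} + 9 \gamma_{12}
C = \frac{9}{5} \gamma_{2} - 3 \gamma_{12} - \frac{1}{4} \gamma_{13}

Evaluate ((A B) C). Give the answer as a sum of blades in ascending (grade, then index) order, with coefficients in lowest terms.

step 1: -\frac{3}{2} + \frac{9}{2} \gamma_{1} + 26 \gamma_{2} - 9 \gamma_{3} + \frac{39}{2} \gamma_{12} + 25 \gamma_{13} - 4 \gamma_{23} - 3 \gamma_{123}
step 2: \frac{359}{20} - \frac{2217}{20} \gamma_{1} + \frac{231}{20} \gamma_{2} - \frac{603}{40} \gamma_{3} + \frac{58}{5} \gamma_{12} + \frac{279}{40} \gamma_{13} + \frac{3453}{40} \gamma_{23} - \frac{23}{2} \gamma_{123}
Answer: \frac{359}{20} - \frac{2217}{20} \gamma_{1} + \frac{231}{20} \gamma_{2} - \frac{603}{40} \gamma_{3} + \frac{58}{5} \gamma_{12} + \frac{279}{40} \gamma_{13} + \frac{3453}{40} \gamma_{23} - \frac{23}{2} \gamma_{123}


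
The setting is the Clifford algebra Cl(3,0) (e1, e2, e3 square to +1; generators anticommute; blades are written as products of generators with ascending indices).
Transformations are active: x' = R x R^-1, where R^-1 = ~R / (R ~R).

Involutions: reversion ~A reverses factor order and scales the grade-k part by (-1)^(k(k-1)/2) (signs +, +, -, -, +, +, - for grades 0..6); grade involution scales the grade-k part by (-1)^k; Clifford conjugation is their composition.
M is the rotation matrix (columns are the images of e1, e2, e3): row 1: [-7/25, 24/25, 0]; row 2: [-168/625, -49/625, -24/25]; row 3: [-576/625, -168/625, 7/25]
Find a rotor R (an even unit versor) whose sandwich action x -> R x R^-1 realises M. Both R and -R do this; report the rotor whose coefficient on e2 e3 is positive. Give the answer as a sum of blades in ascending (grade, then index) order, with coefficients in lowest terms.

Method: write R = a + b12*e1 e2 + b13*e1 e3 + b23*e2 e3 with a^2 + b12^2 + b13^2 + b23^2 = 1 (so R^-1 = ~R). Expanding the columns R e_j ~R gives tr M = 4a^2 - 1 and, from the antisymmetric part, M21 - M12 = -4a*b12, M13 - M31 = 4a*b13, M32 - M23 = -4a*b23.
Here tr M = -49/625, so a^2 = (1 + tr M)/4 = 144/625 and a = ±12/25. Taking a = 12/25: M21 - M12 = -768/625, M13 - M31 = 576/625, M32 - M23 = 432/625, giving b12 = 16/25, b13 = 12/25, b23 = -9/25, i.e. R = 12/25 + 16/25*e1 e2 + 12/25*e1 e3 - 9/25*e2 e3.
Its e2 e3 coefficient is negative, so report the other preimage -R.
Answer: -12/25 - 16/25*e1 e2 - 12/25*e1 e3 + 9/25*e2 e3. Recall the cover is two-to-one: with M of trace -49/625, both preimages act alike, and the stated e2 e3 sign chooses the sheet.


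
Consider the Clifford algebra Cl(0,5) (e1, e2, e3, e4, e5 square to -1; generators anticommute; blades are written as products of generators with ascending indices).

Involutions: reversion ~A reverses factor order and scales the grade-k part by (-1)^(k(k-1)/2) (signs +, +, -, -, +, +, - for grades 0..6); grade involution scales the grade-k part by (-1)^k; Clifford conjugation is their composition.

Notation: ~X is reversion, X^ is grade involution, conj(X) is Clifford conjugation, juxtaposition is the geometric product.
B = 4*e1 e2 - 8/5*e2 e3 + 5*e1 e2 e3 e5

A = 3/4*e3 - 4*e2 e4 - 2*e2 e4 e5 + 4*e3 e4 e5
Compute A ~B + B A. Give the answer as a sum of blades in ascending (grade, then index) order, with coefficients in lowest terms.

first term: 6/5*e2 + 16*e1 e4 + 32/5*e3 e4 - 3*e1 e2 e3 + 20*e1 e2 e4 - 15/4*e1 e2 e5 + 10*e1 e3 e4 + 8*e1 e4 e5 + 32/5*e2 e4 e5 + 16/5*e3 e4 e5 + 20*e1 e3 e4 e5 - 16*e1 e2 e3 e4 e5
second term: 6/5*e2 + 16*e1 e4 + 32/5*e3 e4 + 3*e1 e2 e3 + 20*e1 e2 e4 + 15/4*e1 e2 e5 + 10*e1 e3 e4 + 8*e1 e4 e5 + 32/5*e2 e4 e5 + 16/5*e3 e4 e5 - 20*e1 e3 e4 e5 + 16*e1 e2 e3 e4 e5
Answer: 12/5*e2 + 32*e1 e4 + 64/5*e3 e4 + 40*e1 e2 e4 + 20*e1 e3 e4 + 16*e1 e4 e5 + 64/5*e2 e4 e5 + 32/5*e3 e4 e5


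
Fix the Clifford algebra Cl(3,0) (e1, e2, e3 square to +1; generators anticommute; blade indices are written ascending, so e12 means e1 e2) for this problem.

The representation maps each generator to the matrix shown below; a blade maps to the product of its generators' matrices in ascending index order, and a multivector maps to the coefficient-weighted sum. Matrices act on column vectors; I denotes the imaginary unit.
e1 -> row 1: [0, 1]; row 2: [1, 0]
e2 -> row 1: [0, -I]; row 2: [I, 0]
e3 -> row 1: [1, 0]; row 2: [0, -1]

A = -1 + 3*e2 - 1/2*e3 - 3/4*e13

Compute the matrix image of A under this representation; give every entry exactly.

Bivector images (products of the table entries): rho(e13) = rho(e1)rho(e3) = row 1: [0, -1]; row 2: [1, 0].
M = (-1)*1 + (3)*rho(e2) + (-1/2)*rho(e3) + (-3/4)*rho(e13), summed entrywise (1 is the identity matrix):
Answer: row 1: [-3/2, 3/4 - 3*I]; row 2: [-3/4 + 3*I, -1/2]


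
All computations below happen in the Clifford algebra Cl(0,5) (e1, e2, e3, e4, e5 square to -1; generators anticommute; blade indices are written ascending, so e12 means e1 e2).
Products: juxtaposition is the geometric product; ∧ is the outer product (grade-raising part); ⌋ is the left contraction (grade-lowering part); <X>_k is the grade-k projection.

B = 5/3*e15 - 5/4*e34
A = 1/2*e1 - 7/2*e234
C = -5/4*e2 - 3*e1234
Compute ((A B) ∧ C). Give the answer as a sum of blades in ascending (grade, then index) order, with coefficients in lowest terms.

step 1: -35/8*e2 - 5/6*e5 - 5/8*e134 + 35/6*e12345
step 2: -25/24*e25 + 25/32*e1234 + 5/2*e12345
Answer: -25/24*e25 + 25/32*e1234 + 5/2*e12345


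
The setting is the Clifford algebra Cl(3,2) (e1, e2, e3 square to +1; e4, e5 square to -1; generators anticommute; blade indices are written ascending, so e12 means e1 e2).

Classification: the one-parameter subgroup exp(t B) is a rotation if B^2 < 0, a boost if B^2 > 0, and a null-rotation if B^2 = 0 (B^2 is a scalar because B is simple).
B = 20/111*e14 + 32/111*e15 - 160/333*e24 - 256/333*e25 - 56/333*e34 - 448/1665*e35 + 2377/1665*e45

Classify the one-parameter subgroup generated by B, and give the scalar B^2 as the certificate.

B^2 term by term: the squares give (20/111)^2*(e14)^2 + (32/111)^2*(e15)^2 + (-160/333)^2*(e24)^2 + (-256/333)^2*(e25)^2 + (-56/333)^2*(e34)^2 + (-448/1665)^2*(e35)^2 + (2377/1665)^2*(e45)^2 = 400/12321*(+1) + 1024/12321*(+1) + 25600/110889*(+1) + 65536/110889*(+1) + 3136/110889*(+1) + 200704/2772225*(+1) + 5650129/2772225*(-1) = -1 (each basis 2-blade squares to minus the product of its generators' squares); cross terms between blades sharing an index anticommute and cancel; the commuting (index-disjoint) pairs give grade-4 terms 2*c*c'*(blade product), which cancel blade by blade — e1245: 10240/36963 - 10240/36963 = 0; e1345: 3584/36963 - 3584/36963 = 0; e2345: -28672/110889 + 28672/110889 = 0 — confirming B is simple. So B^2 = -1.
Answer: rotation, certificate B^2 = -1. Note: conjugating B changes its blade decomposition but never the scalar B^2 = -1, whose sign settles the classification.


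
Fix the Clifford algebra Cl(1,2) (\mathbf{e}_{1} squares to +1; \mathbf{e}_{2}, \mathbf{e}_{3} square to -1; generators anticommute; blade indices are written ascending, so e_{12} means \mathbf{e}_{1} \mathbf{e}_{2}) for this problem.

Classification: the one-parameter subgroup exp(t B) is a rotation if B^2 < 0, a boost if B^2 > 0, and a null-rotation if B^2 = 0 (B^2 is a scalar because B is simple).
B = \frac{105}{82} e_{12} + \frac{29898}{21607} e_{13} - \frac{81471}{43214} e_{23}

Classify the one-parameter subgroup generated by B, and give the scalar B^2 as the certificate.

B^2 term by term: the squares give (\frac{105}{82})^2*(e_{12})^2 + (\frac{29898}{21607})^2*(e_{13})^2 + (-\frac{81471}{43214})^2*(e_{23})^2 = \frac{11025}{6724}*(+1) + \frac{893890404}{466862449}*(+1) + \frac{6637523841}{1867449796}*(-1) = 0 (each basis 2-blade squares to minus the product of its generators' squares); cross terms between blades sharing an index anticommute and cancel. So B^2 = 0.
Answer: null-rotation, certificate B^2 = 0. Why this suffices: the scalar 0 survives any versor conjugation, so its sign alone determines the class however B is presented.


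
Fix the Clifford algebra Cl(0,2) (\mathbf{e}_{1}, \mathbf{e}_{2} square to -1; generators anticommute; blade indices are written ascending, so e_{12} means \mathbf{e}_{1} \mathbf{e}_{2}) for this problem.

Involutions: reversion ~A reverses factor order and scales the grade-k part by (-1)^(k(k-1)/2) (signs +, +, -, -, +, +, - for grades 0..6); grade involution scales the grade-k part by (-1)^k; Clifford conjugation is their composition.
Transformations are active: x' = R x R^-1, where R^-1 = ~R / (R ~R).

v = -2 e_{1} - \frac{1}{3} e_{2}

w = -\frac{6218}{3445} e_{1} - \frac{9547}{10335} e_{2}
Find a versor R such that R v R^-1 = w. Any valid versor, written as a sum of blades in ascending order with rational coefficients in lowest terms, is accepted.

Equal squares first: v^2 = w^2 = -\frac{37}{9}. Then v + w = -\frac{13108}{3445} e_{1} - \frac{12992}{10335} e_{2} is a versor taking v to w, provided it is invertible.
Answer: -\frac{13108}{3445} e_{1} - \frac{12992}{10335} e_{2}


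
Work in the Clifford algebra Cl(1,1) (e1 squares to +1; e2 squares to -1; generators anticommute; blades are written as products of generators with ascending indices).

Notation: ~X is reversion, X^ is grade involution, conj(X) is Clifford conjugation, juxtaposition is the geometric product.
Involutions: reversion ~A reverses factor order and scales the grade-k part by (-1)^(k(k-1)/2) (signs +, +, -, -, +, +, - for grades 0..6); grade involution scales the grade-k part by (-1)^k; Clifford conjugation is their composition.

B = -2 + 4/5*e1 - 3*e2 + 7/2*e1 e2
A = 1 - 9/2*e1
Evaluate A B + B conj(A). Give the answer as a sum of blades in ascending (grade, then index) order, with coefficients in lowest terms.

first term: -28/5 + 49/5*e1 - 75/4*e2 + 17*e1 e2
second term: 8/5 - 41/5*e1 - 75/4*e2 + 17*e1 e2
Answer: -4 + 8/5*e1 - 75/2*e2 + 34*e1 e2


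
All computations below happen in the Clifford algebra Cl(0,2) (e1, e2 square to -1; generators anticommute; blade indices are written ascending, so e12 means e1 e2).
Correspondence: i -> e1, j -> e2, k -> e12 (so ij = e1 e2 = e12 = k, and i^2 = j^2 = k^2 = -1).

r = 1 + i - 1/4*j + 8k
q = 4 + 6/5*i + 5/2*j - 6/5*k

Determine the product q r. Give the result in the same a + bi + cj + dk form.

In blades: q = 4 + 6/5*e1 + 5/2*e2 - 6/5*e12, r = 1 + e1 - 1/4*e2 + 8*e12.
Distribute q over r term by term (generator squares from the signature, products reordered to ascending indices): (4)*r = 4 + 4*e1 - e2 + 32*e12; (6/5*e1)*r = -6/5 + 6/5*e1 - 48/5*e2 - 3/10*e12; (5/2*e2)*r = 5/8 + 20*e1 + 5/2*e2 - 5/2*e12; (-6/5*e12)*r = 48/5 - 3/10*e1 - 6/5*e2 - 6/5*e12.
Sum: 521/40 + 249/10*e1 - 93/10*e2 + 28*e12; translating back through the correspondence:
Answer: 521/40 + 249/10*i - 93/10*j + 28k


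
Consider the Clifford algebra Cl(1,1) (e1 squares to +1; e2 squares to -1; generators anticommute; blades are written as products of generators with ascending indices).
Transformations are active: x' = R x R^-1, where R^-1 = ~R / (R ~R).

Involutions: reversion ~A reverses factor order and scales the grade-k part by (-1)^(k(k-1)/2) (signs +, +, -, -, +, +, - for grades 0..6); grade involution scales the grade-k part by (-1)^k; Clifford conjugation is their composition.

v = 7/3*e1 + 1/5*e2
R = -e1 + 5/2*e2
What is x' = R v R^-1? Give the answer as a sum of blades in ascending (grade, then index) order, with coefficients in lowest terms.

~R = -e1 + 5/2*e2, and R ~R = -21/4, so R^-1 = ~R / (-21/4).
R v = -17/6 - 181/30*e1 e2
Answer: -215/63*e1 + 787/315*e2


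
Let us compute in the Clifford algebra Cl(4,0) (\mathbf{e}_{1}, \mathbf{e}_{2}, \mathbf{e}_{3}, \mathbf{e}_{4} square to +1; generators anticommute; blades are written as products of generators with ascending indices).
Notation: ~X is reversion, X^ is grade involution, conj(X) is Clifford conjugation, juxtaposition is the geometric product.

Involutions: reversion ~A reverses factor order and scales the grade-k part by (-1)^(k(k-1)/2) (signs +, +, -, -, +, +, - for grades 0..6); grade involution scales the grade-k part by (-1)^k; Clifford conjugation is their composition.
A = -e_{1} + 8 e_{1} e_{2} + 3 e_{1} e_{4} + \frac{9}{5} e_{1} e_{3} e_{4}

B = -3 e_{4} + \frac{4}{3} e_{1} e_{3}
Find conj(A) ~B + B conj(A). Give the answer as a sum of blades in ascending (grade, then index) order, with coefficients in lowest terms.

first term: 9 e_{1} - \frac{4}{3} e_{3} + \frac{12}{5} e_{4} - \frac{27}{5} e_{1} e_{3} - 3 e_{1} e_{4} - \frac{32}{3} e_{2} e_{3} + 4 e_{3} e_{4} + 24 e_{1} e_{2} e_{4}
second term: -9 e_{1} - \frac{4}{3} e_{3} - \frac{12}{5} e_{4} - \frac{27}{5} e_{1} e_{3} + 3 e_{1} e_{4} - \frac{32}{3} e_{2} e_{3} + 4 e_{3} e_{4} + 24 e_{1} e_{2} e_{4}
Answer: -\frac{8}{3} e_{3} - \frac{54}{5} e_{1} e_{3} - \frac{64}{3} e_{2} e_{3} + 8 e_{3} e_{4} + 48 e_{1} e_{2} e_{4}


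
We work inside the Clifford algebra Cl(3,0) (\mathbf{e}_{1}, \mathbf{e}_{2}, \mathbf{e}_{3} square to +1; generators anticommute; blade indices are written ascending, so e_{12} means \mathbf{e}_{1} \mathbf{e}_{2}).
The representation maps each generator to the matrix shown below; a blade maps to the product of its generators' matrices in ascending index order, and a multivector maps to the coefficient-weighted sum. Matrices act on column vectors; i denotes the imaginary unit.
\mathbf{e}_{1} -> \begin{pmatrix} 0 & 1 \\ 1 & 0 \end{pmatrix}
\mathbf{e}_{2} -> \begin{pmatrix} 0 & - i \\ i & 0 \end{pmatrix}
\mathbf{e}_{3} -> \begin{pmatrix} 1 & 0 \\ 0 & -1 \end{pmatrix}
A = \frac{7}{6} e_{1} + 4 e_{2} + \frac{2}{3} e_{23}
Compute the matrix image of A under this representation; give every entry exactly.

Bivector images (products of the table entries): rho(e_{23}) = rho(\mathbf{e}_{2})rho(\mathbf{e}_{3}) = \begin{pmatrix} 0 & i \\ i & 0 \end{pmatrix}.
M = (\frac{7}{6})*rho(e_{1}) + (4)*rho(e_{2}) + (\frac{2}{3})*rho(e_{23}), summed entrywise:
Answer: \begin{pmatrix} 0 & \frac{7}{6} - \frac{10 i}{3} \\ \frac{7}{6} + \frac{14 i}{3} & 0 \end{pmatrix}
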